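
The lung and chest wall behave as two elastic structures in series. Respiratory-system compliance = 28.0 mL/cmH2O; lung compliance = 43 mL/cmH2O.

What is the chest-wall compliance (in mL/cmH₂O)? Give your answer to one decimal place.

80.3

1/Ccw = 1/Crs − 1/CL.
1/Ccw = 1/28.0 − 1/43 = 0.01246.
Ccw = 80.257 mL/cmH2O.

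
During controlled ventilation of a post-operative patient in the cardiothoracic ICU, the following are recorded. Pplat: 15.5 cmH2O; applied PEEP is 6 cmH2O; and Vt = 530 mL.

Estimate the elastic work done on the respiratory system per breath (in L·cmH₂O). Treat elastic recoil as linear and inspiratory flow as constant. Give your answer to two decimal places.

Elastic work ≈ ½ × (Pplat − PEEP) × Vt = 0.5 × (15.5 − 6) × 0.530 L = 0.5 × 9.5 × 0.530 = 2.518 L·cmH2O.

2.52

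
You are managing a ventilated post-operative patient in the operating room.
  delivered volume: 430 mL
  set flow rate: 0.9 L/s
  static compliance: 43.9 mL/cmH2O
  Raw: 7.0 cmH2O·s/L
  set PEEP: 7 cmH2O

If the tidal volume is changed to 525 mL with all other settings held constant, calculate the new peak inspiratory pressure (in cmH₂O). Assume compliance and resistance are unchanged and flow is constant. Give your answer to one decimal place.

PIP = Vt/C + R·V̇ + PEEP (constant-flow equation of motion).
Only the elastic term changes: ΔPIP = ΔVt / C = (525 − 430) / 43.9 = 2.164 cmH2O.
Original PIP = 430/43.9 + 7.0×0.9 + 7 = 23.095 cmH2O; new PIP = 23.095 + (2.164) = 25.259 cmH2O.

25.3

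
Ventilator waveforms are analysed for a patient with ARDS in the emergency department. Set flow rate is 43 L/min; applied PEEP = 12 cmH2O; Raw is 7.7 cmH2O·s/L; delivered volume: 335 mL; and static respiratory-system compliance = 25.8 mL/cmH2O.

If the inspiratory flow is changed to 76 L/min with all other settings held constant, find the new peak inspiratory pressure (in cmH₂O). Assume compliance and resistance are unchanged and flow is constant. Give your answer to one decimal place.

Flow: 43 L/min ÷ 60 = 0.7167 L/s.
New flow: 76 L/min ÷ 60 = 1.2667 L/s.
PIP = Vt/C + R·V̇ + PEEP (constant-flow equation of motion).
Only the resistive term changes: ΔPIP = R × ΔV̇ = 7.7 × (1.2667 − 0.7167) = 7.7 × 0.55 = 4.235 cmH2O.
Original PIP = 335/25.8 + 7.7×0.7167 + 12 = 30.503 cmH2O; new PIP = 30.503 + (4.235) = 34.738 cmH2O.

34.7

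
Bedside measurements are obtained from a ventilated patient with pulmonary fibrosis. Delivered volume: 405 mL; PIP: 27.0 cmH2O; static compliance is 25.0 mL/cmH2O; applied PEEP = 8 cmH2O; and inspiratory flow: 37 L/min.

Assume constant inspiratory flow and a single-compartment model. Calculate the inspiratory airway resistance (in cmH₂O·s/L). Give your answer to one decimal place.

Flow: 37 L/min ÷ 60 = 0.6167 L/s.
Equation of motion (constant flow): PIP = Vt/C + R·V̇ + PEEP.
R·V̇ = PIP − Vt/C − PEEP = 27.0 − 405/25.0 − 8 = 27.0 − 16.2 − 8 = 2.8 cmH2O.
R = 2.8 / 0.6167 = 4.54 cmH2O·s/L.

4.5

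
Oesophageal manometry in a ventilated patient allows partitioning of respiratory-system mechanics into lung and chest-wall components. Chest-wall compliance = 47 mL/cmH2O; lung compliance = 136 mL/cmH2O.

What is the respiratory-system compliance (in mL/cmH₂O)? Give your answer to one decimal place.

34.9

Lung and chest wall are elastances in series: 1/Crs = 1/CL + 1/Ccw.
1/Crs = 1/136 + 1/47 = 0.02863.
Crs = 34.928 mL/cmH2O.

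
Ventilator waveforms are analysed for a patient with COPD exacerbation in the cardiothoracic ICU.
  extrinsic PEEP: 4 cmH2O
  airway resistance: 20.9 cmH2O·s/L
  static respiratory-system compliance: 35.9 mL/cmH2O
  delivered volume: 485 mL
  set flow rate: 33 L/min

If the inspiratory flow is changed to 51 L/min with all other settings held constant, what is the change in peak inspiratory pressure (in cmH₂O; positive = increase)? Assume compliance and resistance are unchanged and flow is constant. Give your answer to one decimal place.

Flow: 33 L/min ÷ 60 = 0.55 L/s.
New flow: 51 L/min ÷ 60 = 0.85 L/s.
PIP = Vt/C + R·V̇ + PEEP (constant-flow equation of motion).
Only the resistive term changes: ΔPIP = R × ΔV̇ = 20.9 × (0.85 − 0.55) = 20.9 × 0.3 = 6.27 cmH2O.

6.3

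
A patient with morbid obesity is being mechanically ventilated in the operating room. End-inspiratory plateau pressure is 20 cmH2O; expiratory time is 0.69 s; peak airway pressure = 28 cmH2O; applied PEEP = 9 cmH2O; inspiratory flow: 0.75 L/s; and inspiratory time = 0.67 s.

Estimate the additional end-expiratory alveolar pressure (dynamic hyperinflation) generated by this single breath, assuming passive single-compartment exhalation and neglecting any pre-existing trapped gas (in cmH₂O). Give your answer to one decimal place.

2.7

Vt = flow × Ti = 0.75 L/s × 0.67 s × 1000 mL/L = 502.5 mL.
R = (PIP − Pplat)/V̇ = (28 − 20) / 0.75 = 8.0/0.75 = 10.667 cmH2O·s/L.
C = Vt/(Pplat − PEEP) = 502.5 / (20 − 9) = 502.5/11.0 = 45.682 mL/cmH2O.
τ = R × C = 10.667 × 0.04568 L/cmH2O = 0.4873 s.
Fraction remaining = e^(−Te/τ) = e^(−0.69/0.4873) = 0.2427; trapped volume = 502.5 × 0.2427 = 121.96 mL.
Additional alveolar pressure from trapping ≈ V_trapped / C = 121.96 / 45.682 = 2.67 cmH2O.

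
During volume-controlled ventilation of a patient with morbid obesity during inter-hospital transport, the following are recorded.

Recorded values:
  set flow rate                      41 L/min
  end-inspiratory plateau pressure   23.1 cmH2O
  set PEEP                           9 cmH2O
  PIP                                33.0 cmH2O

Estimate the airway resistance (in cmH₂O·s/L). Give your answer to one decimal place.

Flow: 41 L/min ÷ 60 = 0.6833 L/s.
Raw = (PIP − Pplat) / flow = (33.0 − 23.1) / 0.6833 = 9.9 / 0.6833 = 14.489 cmH2O·s/L.

14.5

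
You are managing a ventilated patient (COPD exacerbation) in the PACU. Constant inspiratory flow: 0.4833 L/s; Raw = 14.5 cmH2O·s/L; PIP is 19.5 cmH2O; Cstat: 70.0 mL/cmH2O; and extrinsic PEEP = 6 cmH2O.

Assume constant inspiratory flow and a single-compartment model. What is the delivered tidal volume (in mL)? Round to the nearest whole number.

454

Equation of motion (constant flow): PIP = Vt/C + R·V̇ + PEEP.
Vt/C = PIP − R·V̇ − PEEP = 19.5 − 7.008 − 6 = 6.492 cmH2O.
Vt = C × 6.492 = 70.0 × 6.492 = 454.44 mL.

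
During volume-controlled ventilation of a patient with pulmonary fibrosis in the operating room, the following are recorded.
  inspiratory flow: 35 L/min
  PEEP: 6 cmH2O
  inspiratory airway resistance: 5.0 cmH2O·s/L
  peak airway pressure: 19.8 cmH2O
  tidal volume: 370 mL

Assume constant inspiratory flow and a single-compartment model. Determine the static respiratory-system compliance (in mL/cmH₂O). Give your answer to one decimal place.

34.0

Flow: 35 L/min ÷ 60 = 0.5833 L/s.
Equation of motion (constant flow): PIP = Vt/C + R·V̇ + PEEP.
Vt/C = PIP − R·V̇ − PEEP = 19.8 − 5.0×0.5833 − 6 = 19.8 − 2.917 − 6 = 10.883 cmH2O.
C = Vt / 10.883 = 370 / 10.883 = 33.998 mL/cmH2O.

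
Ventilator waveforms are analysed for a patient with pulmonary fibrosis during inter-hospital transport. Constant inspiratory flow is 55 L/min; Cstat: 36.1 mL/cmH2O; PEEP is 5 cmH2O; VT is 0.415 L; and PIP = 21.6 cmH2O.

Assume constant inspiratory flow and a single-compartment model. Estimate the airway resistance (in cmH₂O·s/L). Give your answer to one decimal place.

5.6

Flow: 55 L/min ÷ 60 = 0.9167 L/s.
Equation of motion (constant flow): PIP = Vt/C + R·V̇ + PEEP.
R·V̇ = PIP − Vt/C − PEEP = 21.6 − 415/36.1 − 5 = 21.6 − 11.496 − 5 = 5.104 cmH2O.
R = 5.104 / 0.9167 = 5.568 cmH2O·s/L.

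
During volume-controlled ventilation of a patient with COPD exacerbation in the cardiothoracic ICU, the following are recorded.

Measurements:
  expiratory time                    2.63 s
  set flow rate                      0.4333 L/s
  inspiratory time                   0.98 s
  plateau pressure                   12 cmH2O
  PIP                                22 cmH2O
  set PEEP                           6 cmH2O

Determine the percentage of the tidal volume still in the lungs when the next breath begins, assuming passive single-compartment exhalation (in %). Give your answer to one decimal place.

Vt = flow × Ti = 0.4333 L/s × 0.98 s × 1000 mL/L = 424.63 mL.
R = (PIP − Pplat)/V̇ = (22 − 12) / 0.4333 = 10.0/0.4333 = 23.079 cmH2O·s/L.
C = Vt/(Pplat − PEEP) = 424.63 / (12 − 6) = 424.63/6.0 = 70.772 mL/cmH2O.
τ = R × C = 23.079 × 0.07077 L/cmH2O = 1.633 s.
Fraction remaining at end-expiration = e^(−Te/τ) = e^(−2.63/1.633) = 0.1998 → 19.98%.

20.0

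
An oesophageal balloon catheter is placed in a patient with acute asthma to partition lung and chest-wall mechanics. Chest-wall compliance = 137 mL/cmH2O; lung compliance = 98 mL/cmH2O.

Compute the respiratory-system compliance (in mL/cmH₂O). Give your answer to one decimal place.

Lung and chest wall are elastances in series: 1/Crs = 1/CL + 1/Ccw.
1/Crs = 1/98 + 1/137 = 0.0175.
Crs = 57.143 mL/cmH2O.

57.1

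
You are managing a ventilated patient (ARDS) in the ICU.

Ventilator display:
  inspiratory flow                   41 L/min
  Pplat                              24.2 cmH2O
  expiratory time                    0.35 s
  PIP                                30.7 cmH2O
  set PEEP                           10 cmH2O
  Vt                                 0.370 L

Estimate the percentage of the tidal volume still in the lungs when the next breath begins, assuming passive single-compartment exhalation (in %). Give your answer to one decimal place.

Flow: 41 L/min ÷ 60 = 0.6833 L/s.
R = (PIP − Pplat)/V̇ = (30.7 − 24.2) / 0.6833 = 6.5/0.6833 = 9.513 cmH2O·s/L.
C = Vt/(Pplat − PEEP) = 370.0 / (24.2 − 10) = 370.0/14.2 = 26.056 mL/cmH2O.
τ = R × C = 9.513 × 0.02606 L/cmH2O = 0.2479 s.
Fraction remaining at end-expiration = e^(−Te/τ) = e^(−0.35/0.2479) = 0.2437 → 24.37%.

24.4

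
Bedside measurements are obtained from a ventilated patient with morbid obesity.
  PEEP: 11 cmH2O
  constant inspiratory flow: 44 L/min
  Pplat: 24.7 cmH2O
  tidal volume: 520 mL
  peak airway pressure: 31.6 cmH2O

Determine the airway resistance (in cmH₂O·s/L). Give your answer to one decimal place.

Flow: 44 L/min ÷ 60 = 0.7333 L/s.
Raw = (PIP − Pplat) / flow = (31.6 − 24.7) / 0.7333 = 6.9 / 0.7333 = 9.41 cmH2O·s/L.

9.4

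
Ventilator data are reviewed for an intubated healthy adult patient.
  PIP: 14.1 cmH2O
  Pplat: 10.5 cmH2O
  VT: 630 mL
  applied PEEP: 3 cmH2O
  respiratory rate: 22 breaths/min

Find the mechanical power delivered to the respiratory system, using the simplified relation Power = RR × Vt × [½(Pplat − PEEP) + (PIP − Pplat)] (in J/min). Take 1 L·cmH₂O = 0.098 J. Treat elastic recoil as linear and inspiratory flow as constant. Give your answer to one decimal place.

10.0

Per-breath work = Vt × [½(Pplat−PEEP) + (PIP−Pplat)] = 0.630 × [0.5×7.5 + 3.6] = 0.630 × 7.35 = 4.631 L·cmH2O.
Power = 22 × 4.631 = 101.88 L·cmH2O/min.
× 0.098 J/(L·cmH2O) → 9.984 J/min.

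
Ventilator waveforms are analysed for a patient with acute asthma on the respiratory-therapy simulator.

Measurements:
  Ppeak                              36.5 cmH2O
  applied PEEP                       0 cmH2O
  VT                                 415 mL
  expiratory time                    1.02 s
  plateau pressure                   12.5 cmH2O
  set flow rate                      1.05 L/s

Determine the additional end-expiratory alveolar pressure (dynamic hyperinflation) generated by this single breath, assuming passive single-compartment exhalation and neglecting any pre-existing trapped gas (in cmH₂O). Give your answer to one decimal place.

R = (PIP − Pplat)/V̇ = (36.5 − 12.5) / 1.05 = 24.0/1.05 = 22.857 cmH2O·s/L.
C = Vt/(Pplat − PEEP) = 415.0 / (12.5 − 0) = 415.0/12.5 = 33.2 mL/cmH2O.
τ = R × C = 22.857 × 0.0332 L/cmH2O = 0.7589 s.
Fraction remaining = e^(−Te/τ) = e^(−1.02/0.7589) = 0.2608; trapped volume = 415.0 × 0.2608 = 108.23 mL.
Additional alveolar pressure from trapping ≈ V_trapped / C = 108.23 / 33.2 = 3.26 cmH2O.

3.3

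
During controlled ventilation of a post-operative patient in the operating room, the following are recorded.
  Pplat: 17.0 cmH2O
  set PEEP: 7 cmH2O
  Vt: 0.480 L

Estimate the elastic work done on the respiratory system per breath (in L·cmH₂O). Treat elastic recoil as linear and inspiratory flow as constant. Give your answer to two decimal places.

2.40

Elastic work ≈ ½ × (Pplat − PEEP) × Vt = 0.5 × (17.0 − 7) × 0.480 L = 0.5 × 10.0 × 0.480 = 2.4 L·cmH2O.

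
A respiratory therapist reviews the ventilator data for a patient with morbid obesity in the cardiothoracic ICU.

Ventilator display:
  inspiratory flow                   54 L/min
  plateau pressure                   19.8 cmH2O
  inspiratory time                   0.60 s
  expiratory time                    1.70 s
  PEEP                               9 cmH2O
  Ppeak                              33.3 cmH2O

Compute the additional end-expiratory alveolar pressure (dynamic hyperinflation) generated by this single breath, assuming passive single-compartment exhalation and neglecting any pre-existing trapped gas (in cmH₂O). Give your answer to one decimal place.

1.1

Flow: 54 L/min ÷ 60 = 0.9 L/s.
Vt = flow × Ti = 0.9 L/s × 0.60 s × 1000 mL/L = 540.0 mL.
R = (PIP − Pplat)/V̇ = (33.3 − 19.8) / 0.9 = 13.5/0.9 = 15.0 cmH2O·s/L.
C = Vt/(Pplat − PEEP) = 540.0 / (19.8 − 9) = 540.0/10.8 = 50.0 mL/cmH2O.
τ = R × C = 15.0 × 0.05 L/cmH2O = 0.75 s.
Fraction remaining = e^(−Te/τ) = e^(−1.70/0.75) = 0.1037; trapped volume = 540.0 × 0.1037 = 55.998 mL.
Additional alveolar pressure from trapping ≈ V_trapped / C = 55.998 / 50.0 = 1.12 cmH2O.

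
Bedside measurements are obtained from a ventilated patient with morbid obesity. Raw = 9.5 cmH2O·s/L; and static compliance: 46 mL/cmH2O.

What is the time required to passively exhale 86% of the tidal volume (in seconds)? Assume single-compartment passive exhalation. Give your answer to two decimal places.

0.86

τ = R × C = 9.5 × 46 mL/cmH2O = 9.5 × 0.046 L/cmH2O = 0.437 s.
Exhaled fraction f = 1 − e^(−t/τ) → t = −τ·ln(1 − f) = −0.437·ln(0.14) = 0.8592 s.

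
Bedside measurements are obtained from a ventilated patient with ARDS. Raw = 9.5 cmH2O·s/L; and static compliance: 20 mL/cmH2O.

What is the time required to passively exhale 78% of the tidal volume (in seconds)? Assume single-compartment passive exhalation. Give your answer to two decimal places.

0.29

τ = R × C = 9.5 × 20 mL/cmH2O = 9.5 × 0.020 L/cmH2O = 0.19 s.
Exhaled fraction f = 1 − e^(−t/τ) → t = −τ·ln(1 − f) = −0.19·ln(0.22) = 0.2877 s.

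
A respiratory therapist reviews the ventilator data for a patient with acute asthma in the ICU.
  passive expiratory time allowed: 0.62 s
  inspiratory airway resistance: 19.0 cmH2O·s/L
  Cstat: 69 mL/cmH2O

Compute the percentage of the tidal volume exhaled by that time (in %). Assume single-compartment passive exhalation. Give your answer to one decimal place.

τ = R × C = 19.0 × 69 mL/cmH2O = 19.0 × 0.069 L/cmH2O = 1.311 s.
Passive exhalation: V(t)/V₀ = e^(−t/τ) = e^(−0.62/1.311) = 0.6232.
Fraction exhaled = 1 − 0.6232 = 0.3768 → 37.68%.

37.7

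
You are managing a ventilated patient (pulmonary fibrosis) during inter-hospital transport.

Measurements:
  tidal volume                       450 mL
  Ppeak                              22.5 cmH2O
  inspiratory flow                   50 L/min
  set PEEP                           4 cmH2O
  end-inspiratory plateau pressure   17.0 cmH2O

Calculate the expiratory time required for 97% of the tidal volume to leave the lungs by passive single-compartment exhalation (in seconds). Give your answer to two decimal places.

0.80

Flow: 50 L/min ÷ 60 = 0.8333 L/s.
R = (PIP − Pplat)/V̇ = (22.5 − 17.0) / 0.8333 = 5.5/0.8333 = 6.6 cmH2O·s/L.
C = Vt/(Pplat − PEEP) = 450.0 / (17.0 − 4) = 450.0/13.0 = 34.615 mL/cmH2O.
τ = R × C = 6.6 × 0.03462 L/cmH2O = 0.2285 s.
t = −τ·ln(1 − 0.97) = −0.2285·ln(0.03) = 0.8012 s.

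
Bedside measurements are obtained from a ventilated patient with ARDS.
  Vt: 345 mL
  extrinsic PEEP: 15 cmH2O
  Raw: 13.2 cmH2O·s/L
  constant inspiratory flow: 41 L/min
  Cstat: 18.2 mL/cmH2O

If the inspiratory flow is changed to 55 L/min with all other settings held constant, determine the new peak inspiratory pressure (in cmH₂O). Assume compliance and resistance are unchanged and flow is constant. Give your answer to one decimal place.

Flow: 41 L/min ÷ 60 = 0.6833 L/s.
New flow: 55 L/min ÷ 60 = 0.9167 L/s.
PIP = Vt/C + R·V̇ + PEEP (constant-flow equation of motion).
Only the resistive term changes: ΔPIP = R × ΔV̇ = 13.2 × (0.9167 − 0.6833) = 13.2 × 0.2334 = 3.081 cmH2O.
Original PIP = 345/18.2 + 13.2×0.6833 + 15 = 42.976 cmH2O; new PIP = 42.976 + (3.081) = 46.057 cmH2O.

46.1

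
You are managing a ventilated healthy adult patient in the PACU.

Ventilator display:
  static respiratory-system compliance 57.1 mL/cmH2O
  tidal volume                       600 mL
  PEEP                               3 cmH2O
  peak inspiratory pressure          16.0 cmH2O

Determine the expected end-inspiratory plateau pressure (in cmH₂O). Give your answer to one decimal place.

Pplat = PEEP + Vt / Cstat = 3 + 600 / 57.1 = 3 + 10.508 = 13.508 cmH2O.

13.5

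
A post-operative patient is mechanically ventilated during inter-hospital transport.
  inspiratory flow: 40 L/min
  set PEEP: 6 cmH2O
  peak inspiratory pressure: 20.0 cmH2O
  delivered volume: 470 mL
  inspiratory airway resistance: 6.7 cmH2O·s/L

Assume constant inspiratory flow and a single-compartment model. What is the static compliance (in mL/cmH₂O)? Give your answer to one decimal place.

Flow: 40 L/min ÷ 60 = 0.6667 L/s.
Equation of motion (constant flow): PIP = Vt/C + R·V̇ + PEEP.
Vt/C = PIP − R·V̇ − PEEP = 20.0 − 6.7×0.6667 − 6 = 20.0 − 4.467 − 6 = 9.533 cmH2O.
C = Vt / 9.533 = 470 / 9.533 = 49.302 mL/cmH2O.

49.3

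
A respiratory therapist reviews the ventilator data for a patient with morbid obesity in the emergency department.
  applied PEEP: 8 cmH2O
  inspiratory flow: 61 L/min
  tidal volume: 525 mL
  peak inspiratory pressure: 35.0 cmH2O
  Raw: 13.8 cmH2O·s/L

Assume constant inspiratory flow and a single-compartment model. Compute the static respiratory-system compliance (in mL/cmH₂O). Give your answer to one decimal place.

Flow: 61 L/min ÷ 60 = 1.0167 L/s.
Equation of motion (constant flow): PIP = Vt/C + R·V̇ + PEEP.
Vt/C = PIP − R·V̇ − PEEP = 35.0 − 13.8×1.0167 − 8 = 35.0 − 14.03 − 8 = 12.97 cmH2O.
C = Vt / 12.97 = 525 / 12.97 = 40.478 mL/cmH2O.

40.5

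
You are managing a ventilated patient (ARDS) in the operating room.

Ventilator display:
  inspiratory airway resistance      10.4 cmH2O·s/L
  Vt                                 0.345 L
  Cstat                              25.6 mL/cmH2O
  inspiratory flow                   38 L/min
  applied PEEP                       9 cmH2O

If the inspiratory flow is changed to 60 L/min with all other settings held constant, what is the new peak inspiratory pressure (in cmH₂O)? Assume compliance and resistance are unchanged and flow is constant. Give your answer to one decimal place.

32.9

Flow: 38 L/min ÷ 60 = 0.6333 L/s.
New flow: 60 L/min ÷ 60 = 1 L/s.
PIP = Vt/C + R·V̇ + PEEP (constant-flow equation of motion).
Only the resistive term changes: ΔPIP = R × ΔV̇ = 10.4 × (1 − 0.6333) = 10.4 × 0.3667 = 3.814 cmH2O.
Original PIP = 345/25.6 + 10.4×0.6333 + 9 = 29.063 cmH2O; new PIP = 29.063 + (3.814) = 32.877 cmH2O.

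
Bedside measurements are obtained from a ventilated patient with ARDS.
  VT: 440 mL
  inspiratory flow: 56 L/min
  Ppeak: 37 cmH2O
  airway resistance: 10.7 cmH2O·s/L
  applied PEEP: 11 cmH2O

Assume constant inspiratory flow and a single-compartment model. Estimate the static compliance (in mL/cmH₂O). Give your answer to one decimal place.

27.5

Flow: 56 L/min ÷ 60 = 0.9333 L/s.
Equation of motion (constant flow): PIP = Vt/C + R·V̇ + PEEP.
Vt/C = PIP − R·V̇ − PEEP = 37 − 10.7×0.9333 − 11 = 37 − 9.986 − 11 = 16.014 cmH2O.
C = Vt / 16.014 = 440 / 16.014 = 27.476 mL/cmH2O.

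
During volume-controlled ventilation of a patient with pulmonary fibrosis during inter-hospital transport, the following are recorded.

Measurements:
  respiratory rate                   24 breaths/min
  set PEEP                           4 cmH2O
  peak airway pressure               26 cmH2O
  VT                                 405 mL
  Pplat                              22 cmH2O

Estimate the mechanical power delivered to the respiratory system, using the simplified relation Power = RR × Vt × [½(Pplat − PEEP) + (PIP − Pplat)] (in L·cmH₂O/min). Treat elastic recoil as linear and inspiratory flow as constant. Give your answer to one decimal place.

Per-breath work = Vt × [½(Pplat−PEEP) + (PIP−Pplat)] = 0.405 × [0.5×18.0 + 4.0] = 0.405 × 13.0 = 5.265 L·cmH2O.
Power = 24 × 5.265 = 126.36 L·cmH2O/min.

126.4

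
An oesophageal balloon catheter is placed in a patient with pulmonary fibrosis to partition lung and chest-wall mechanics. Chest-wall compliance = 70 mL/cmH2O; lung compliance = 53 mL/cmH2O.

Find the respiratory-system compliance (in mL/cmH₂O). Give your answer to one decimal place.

30.2

Lung and chest wall are elastances in series: 1/Crs = 1/CL + 1/Ccw.
1/Crs = 1/53 + 1/70 = 0.03315.
Crs = 30.166 mL/cmH2O.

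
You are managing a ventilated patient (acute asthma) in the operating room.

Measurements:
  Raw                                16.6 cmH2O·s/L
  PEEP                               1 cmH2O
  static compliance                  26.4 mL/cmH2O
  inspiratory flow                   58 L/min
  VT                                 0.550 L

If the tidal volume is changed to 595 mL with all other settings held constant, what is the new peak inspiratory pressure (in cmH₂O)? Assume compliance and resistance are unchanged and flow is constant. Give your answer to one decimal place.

39.6

Flow: 58 L/min ÷ 60 = 0.9667 L/s.
PIP = Vt/C + R·V̇ + PEEP (constant-flow equation of motion).
Only the elastic term changes: ΔPIP = ΔVt / C = (595 − 550) / 26.4 = 1.705 cmH2O.
Original PIP = 550/26.4 + 16.6×0.9667 + 1 = 37.881 cmH2O; new PIP = 37.881 + (1.705) = 39.586 cmH2O.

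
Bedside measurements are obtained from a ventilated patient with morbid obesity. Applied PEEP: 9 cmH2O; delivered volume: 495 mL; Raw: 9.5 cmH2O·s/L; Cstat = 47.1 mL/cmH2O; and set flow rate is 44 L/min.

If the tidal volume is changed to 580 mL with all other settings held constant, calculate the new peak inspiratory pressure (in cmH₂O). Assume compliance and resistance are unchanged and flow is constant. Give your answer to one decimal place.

28.3

Flow: 44 L/min ÷ 60 = 0.7333 L/s.
PIP = Vt/C + R·V̇ + PEEP (constant-flow equation of motion).
Only the elastic term changes: ΔPIP = ΔVt / C = (580 − 495) / 47.1 = 1.805 cmH2O.
Original PIP = 495/47.1 + 9.5×0.7333 + 9 = 26.476 cmH2O; new PIP = 26.476 + (1.805) = 28.281 cmH2O.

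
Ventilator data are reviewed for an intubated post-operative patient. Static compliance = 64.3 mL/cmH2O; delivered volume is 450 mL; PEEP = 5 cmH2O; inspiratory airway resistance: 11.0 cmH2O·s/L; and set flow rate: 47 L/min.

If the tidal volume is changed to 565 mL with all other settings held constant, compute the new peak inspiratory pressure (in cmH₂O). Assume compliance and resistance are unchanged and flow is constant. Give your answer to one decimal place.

Flow: 47 L/min ÷ 60 = 0.7833 L/s.
PIP = Vt/C + R·V̇ + PEEP (constant-flow equation of motion).
Only the elastic term changes: ΔPIP = ΔVt / C = (565 − 450) / 64.3 = 1.788 cmH2O.
Original PIP = 450/64.3 + 11.0×0.7833 + 5 = 20.615 cmH2O; new PIP = 20.615 + (1.788) = 22.403 cmH2O.

22.4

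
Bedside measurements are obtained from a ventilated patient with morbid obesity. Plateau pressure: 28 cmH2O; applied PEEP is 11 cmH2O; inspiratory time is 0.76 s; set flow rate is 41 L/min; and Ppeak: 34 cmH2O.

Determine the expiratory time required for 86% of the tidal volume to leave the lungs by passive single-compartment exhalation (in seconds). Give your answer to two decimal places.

Flow: 41 L/min ÷ 60 = 0.6833 L/s.
Vt = flow × Ti = 0.6833 L/s × 0.76 s × 1000 mL/L = 519.31 mL.
R = (PIP − Pplat)/V̇ = (34 − 28) / 0.6833 = 6.0/0.6833 = 8.781 cmH2O·s/L.
C = Vt/(Pplat − PEEP) = 519.31 / (28 − 11) = 519.31/17.0 = 30.548 mL/cmH2O.
τ = R × C = 8.781 × 0.03055 L/cmH2O = 0.2683 s.
t = −τ·ln(1 − 0.86) = −0.2683·ln(0.14) = 0.5275 s.

0.53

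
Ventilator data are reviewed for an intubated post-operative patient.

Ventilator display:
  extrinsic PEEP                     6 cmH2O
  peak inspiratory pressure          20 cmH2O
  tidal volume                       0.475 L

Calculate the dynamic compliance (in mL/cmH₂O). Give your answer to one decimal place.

Dynamic compliance = Vt / (PIP − PEEP) = 475 / (20 − 6) = 475 / 14.0 = 33.929 mL/cmH2O.

33.9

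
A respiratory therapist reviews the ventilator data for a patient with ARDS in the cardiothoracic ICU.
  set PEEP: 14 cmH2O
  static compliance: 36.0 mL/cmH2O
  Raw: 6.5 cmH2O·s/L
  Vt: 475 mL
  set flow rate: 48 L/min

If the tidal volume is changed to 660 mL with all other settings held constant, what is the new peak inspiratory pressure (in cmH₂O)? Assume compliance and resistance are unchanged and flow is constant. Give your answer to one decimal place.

37.5

Flow: 48 L/min ÷ 60 = 0.8 L/s.
PIP = Vt/C + R·V̇ + PEEP (constant-flow equation of motion).
Only the elastic term changes: ΔPIP = ΔVt / C = (660 − 475) / 36.0 = 5.139 cmH2O.
Original PIP = 475/36.0 + 6.5×0.8 + 14 = 32.394 cmH2O; new PIP = 32.394 + (5.139) = 37.533 cmH2O.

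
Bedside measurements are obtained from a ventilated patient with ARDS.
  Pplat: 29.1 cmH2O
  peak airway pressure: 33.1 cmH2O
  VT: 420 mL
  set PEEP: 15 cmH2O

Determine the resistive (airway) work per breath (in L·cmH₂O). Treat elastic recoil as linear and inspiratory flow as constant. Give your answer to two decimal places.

1.68

With constant inspiratory flow the resistive pressure is constant at PIP − Pplat = 33.1 − 29.1 = 4.0 cmH2O, so resistive work = 4.0 × 0.420 = 1.68 L·cmH2O.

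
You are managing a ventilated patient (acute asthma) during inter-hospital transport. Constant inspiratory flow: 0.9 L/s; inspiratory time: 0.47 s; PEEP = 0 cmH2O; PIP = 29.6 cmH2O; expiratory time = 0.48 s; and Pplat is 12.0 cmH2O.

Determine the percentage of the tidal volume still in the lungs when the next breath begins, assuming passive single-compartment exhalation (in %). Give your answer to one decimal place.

Vt = flow × Ti = 0.9 L/s × 0.47 s × 1000 mL/L = 423.0 mL.
R = (PIP − Pplat)/V̇ = (29.6 − 12.0) / 0.9 = 17.6/0.9 = 19.556 cmH2O·s/L.
C = Vt/(Pplat − PEEP) = 423.0 / (12.0 − 0) = 423.0/12.0 = 35.25 mL/cmH2O.
τ = R × C = 19.556 × 0.03525 L/cmH2O = 0.6893 s.
Fraction remaining at end-expiration = e^(−Te/τ) = e^(−0.48/0.6893) = 0.4984 → 49.84%.

49.8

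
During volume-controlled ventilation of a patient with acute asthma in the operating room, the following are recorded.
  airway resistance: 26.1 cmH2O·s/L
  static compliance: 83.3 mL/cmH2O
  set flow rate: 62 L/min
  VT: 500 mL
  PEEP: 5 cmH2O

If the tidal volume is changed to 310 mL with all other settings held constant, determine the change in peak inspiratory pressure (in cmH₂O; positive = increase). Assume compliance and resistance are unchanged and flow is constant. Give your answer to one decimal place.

-2.3

PIP = Vt/C + R·V̇ + PEEP (constant-flow equation of motion).
Only the elastic term changes: ΔPIP = ΔVt / C = (310 − 500) / 83.3 = -2.281 cmH2O.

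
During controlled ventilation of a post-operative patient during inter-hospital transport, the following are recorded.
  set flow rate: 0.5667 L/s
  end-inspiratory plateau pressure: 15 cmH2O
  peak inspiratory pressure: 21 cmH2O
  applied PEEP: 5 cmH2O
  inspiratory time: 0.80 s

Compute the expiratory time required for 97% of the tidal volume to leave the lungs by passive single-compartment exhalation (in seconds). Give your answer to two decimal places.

Vt = flow × Ti = 0.5667 L/s × 0.80 s × 1000 mL/L = 453.36 mL.
R = (PIP − Pplat)/V̇ = (21 − 15) / 0.5667 = 6.0/0.5667 = 10.588 cmH2O·s/L.
C = Vt/(Pplat − PEEP) = 453.36 / (15 − 5) = 453.36/10.0 = 45.336 mL/cmH2O.
τ = R × C = 10.588 × 0.04534 L/cmH2O = 0.4801 s.
t = −τ·ln(1 − 0.97) = −0.4801·ln(0.03) = 1.683 s.

1.68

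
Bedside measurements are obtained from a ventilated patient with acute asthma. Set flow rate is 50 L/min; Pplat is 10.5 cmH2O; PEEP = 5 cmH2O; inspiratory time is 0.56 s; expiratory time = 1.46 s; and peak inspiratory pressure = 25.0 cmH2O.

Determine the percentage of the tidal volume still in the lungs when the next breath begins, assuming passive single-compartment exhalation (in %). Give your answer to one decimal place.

Flow: 50 L/min ÷ 60 = 0.8333 L/s.
Vt = flow × Ti = 0.8333 L/s × 0.56 s × 1000 mL/L = 466.65 mL.
R = (PIP − Pplat)/V̇ = (25.0 − 10.5) / 0.8333 = 14.5/0.8333 = 17.401 cmH2O·s/L.
C = Vt/(Pplat − PEEP) = 466.65 / (10.5 − 5) = 466.65/5.5 = 84.845 mL/cmH2O.
τ = R × C = 17.401 × 0.08485 L/cmH2O = 1.476 s.
Fraction remaining at end-expiration = e^(−Te/τ) = e^(−1.46/1.476) = 0.3719 → 37.19%.

37.2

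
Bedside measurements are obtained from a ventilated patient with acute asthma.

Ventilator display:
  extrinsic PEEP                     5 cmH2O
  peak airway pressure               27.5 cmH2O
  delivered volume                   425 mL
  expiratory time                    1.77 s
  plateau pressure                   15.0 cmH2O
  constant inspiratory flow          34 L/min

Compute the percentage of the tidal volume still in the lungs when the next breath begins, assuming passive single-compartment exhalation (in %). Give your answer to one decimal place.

15.1

Flow: 34 L/min ÷ 60 = 0.5667 L/s.
R = (PIP − Pplat)/V̇ = (27.5 − 15.0) / 0.5667 = 12.5/0.5667 = 22.058 cmH2O·s/L.
C = Vt/(Pplat − PEEP) = 425.0 / (15.0 − 5) = 425.0/10.0 = 42.5 mL/cmH2O.
τ = R × C = 22.058 × 0.0425 L/cmH2O = 0.9375 s.
Fraction remaining at end-expiration = e^(−Te/τ) = e^(−1.77/0.9375) = 0.1514 → 15.14%.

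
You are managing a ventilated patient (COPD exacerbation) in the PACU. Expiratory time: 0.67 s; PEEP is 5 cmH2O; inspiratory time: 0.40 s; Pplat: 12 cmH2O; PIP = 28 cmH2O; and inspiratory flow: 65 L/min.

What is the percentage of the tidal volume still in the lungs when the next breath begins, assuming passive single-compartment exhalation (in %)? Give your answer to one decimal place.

48.1

Flow: 65 L/min ÷ 60 = 1.0833 L/s.
Vt = flow × Ti = 1.0833 L/s × 0.40 s × 1000 mL/L = 433.32 mL.
R = (PIP − Pplat)/V̇ = (28 − 12) / 1.0833 = 16.0/1.0833 = 14.77 cmH2O·s/L.
C = Vt/(Pplat − PEEP) = 433.32 / (12 − 5) = 433.32/7.0 = 61.903 mL/cmH2O.
τ = R × C = 14.77 × 0.0619 L/cmH2O = 0.9143 s.
Fraction remaining at end-expiration = e^(−Te/τ) = e^(−0.67/0.9143) = 0.4806 → 48.06%.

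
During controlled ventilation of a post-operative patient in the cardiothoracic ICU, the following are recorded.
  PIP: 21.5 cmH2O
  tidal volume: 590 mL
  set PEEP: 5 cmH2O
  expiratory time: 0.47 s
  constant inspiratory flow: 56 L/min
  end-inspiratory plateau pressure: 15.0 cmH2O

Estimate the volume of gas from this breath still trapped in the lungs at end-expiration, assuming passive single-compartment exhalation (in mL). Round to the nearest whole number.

188

Flow: 56 L/min ÷ 60 = 0.9333 L/s.
R = (PIP − Pplat)/V̇ = (21.5 − 15.0) / 0.9333 = 6.5/0.9333 = 6.965 cmH2O·s/L.
C = Vt/(Pplat − PEEP) = 590.0 / (15.0 − 5) = 590.0/10.0 = 59.0 mL/cmH2O.
τ = R × C = 6.965 × 0.059 L/cmH2O = 0.4109 s.
Fraction remaining = e^(−Te/τ) = e^(−0.47/0.4109) = 0.3186.
Trapped volume = 590.0 × 0.3186 = 187.97 mL.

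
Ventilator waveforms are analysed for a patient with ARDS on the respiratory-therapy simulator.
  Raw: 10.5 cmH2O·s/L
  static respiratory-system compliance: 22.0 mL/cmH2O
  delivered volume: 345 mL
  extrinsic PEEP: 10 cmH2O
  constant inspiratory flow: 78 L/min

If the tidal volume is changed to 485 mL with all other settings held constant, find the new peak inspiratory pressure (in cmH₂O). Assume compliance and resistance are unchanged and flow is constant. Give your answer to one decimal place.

45.7

Flow: 78 L/min ÷ 60 = 1.3 L/s.
PIP = Vt/C + R·V̇ + PEEP (constant-flow equation of motion).
Only the elastic term changes: ΔPIP = ΔVt / C = (485 − 345) / 22.0 = 6.364 cmH2O.
Original PIP = 345/22.0 + 10.5×1.3 + 10 = 39.332 cmH2O; new PIP = 39.332 + (6.364) = 45.696 cmH2O.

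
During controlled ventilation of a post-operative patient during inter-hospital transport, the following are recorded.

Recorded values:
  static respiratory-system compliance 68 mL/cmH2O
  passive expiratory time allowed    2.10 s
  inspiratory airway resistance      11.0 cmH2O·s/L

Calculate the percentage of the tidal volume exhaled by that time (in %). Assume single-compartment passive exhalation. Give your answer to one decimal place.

τ = R × C = 11.0 × 68 mL/cmH2O = 11.0 × 0.068 L/cmH2O = 0.748 s.
Passive exhalation: V(t)/V₀ = e^(−t/τ) = e^(−2.10/0.748) = 0.06036.
Fraction exhaled = 1 − 0.06036 = 0.9396 → 93.96%.

94.0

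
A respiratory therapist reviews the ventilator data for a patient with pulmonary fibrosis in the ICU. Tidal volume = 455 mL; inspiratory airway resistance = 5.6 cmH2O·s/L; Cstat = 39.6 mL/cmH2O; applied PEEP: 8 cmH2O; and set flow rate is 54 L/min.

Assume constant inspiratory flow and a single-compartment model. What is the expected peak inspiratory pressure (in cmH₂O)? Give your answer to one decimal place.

24.5

Flow: 54 L/min ÷ 60 = 0.9 L/s.
Equation of motion (constant flow): PIP = Vt/C + R·V̇ + PEEP.
PIP = 455/39.6 + 5.6×0.9 + 8 = 11.49 + 5.04 + 8 = 24.53 cmH2O.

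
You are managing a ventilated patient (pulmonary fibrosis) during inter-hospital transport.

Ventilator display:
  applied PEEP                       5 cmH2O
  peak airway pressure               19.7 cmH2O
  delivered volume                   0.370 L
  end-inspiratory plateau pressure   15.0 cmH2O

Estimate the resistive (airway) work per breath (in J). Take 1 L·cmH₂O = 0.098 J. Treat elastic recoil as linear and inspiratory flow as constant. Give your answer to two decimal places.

0.17

With constant inspiratory flow the resistive pressure is constant at PIP − Pplat = 19.7 − 15.0 = 4.7 cmH2O, so resistive work = 4.7 × 0.370 = 1.739 L·cmH2O.
× 0.098 J/(L·cmH2O) → 0.1704 J.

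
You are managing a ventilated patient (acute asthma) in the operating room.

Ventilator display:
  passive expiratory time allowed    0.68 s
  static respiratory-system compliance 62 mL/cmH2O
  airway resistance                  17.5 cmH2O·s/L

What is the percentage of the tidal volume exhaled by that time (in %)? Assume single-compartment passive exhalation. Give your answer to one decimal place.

46.6

τ = R × C = 17.5 × 62 mL/cmH2O = 17.5 × 0.062 L/cmH2O = 1.085 s.
Passive exhalation: V(t)/V₀ = e^(−t/τ) = e^(−0.68/1.085) = 0.5343.
Fraction exhaled = 1 − 0.5343 = 0.4657 → 46.57%.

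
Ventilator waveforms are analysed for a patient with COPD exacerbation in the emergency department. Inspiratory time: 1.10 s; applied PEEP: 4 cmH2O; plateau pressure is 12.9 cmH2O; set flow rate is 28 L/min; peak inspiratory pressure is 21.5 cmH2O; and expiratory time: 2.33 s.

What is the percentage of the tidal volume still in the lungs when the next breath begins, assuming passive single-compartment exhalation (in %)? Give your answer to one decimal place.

Flow: 28 L/min ÷ 60 = 0.4667 L/s.
Vt = flow × Ti = 0.4667 L/s × 1.10 s × 1000 mL/L = 513.37 mL.
R = (PIP − Pplat)/V̇ = (21.5 − 12.9) / 0.4667 = 8.6/0.4667 = 18.427 cmH2O·s/L.
C = Vt/(Pplat − PEEP) = 513.37 / (12.9 − 4) = 513.37/8.9 = 57.682 mL/cmH2O.
τ = R × C = 18.427 × 0.05768 L/cmH2O = 1.063 s.
Fraction remaining at end-expiration = e^(−Te/τ) = e^(−2.33/1.063) = 0.1117 → 11.17%.

11.2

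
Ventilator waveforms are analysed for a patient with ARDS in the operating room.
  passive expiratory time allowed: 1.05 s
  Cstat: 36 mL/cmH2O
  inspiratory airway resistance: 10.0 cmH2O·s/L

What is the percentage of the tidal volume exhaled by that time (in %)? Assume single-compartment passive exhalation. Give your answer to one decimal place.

94.6

τ = R × C = 10.0 × 36 mL/cmH2O = 10.0 × 0.036 L/cmH2O = 0.36 s.
Passive exhalation: V(t)/V₀ = e^(−t/τ) = e^(−1.05/0.36) = 0.05411.
Fraction exhaled = 1 − 0.05411 = 0.9459 → 94.59%.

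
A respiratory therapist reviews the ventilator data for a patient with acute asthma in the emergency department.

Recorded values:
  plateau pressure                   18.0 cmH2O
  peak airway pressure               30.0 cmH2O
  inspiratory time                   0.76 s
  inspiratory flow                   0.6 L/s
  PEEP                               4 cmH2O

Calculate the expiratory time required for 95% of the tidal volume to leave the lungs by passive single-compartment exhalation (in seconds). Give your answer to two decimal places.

Vt = flow × Ti = 0.6 L/s × 0.76 s × 1000 mL/L = 456.0 mL.
R = (PIP − Pplat)/V̇ = (30.0 − 18.0) / 0.6 = 12.0/0.6 = 20.0 cmH2O·s/L.
C = Vt/(Pplat − PEEP) = 456.0 / (18.0 − 4) = 456.0/14.0 = 32.571 mL/cmH2O.
τ = R × C = 20.0 × 0.03257 L/cmH2O = 0.6514 s.
t = −τ·ln(1 − 0.95) = −0.6514·ln(0.05) = 1.951 s.

1.95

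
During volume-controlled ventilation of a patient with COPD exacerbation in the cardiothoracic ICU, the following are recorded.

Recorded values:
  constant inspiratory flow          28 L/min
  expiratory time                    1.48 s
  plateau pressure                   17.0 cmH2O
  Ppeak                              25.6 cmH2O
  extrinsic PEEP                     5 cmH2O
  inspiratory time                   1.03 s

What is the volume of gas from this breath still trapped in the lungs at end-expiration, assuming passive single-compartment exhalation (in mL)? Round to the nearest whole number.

65

Flow: 28 L/min ÷ 60 = 0.4667 L/s.
Vt = flow × Ti = 0.4667 L/s × 1.03 s × 1000 mL/L = 480.7 mL.
R = (PIP − Pplat)/V̇ = (25.6 − 17.0) / 0.4667 = 8.6/0.4667 = 18.427 cmH2O·s/L.
C = Vt/(Pplat − PEEP) = 480.7 / (17.0 − 5) = 480.7/12.0 = 40.058 mL/cmH2O.
τ = R × C = 18.427 × 0.04006 L/cmH2O = 0.7382 s.
Fraction remaining = e^(−Te/τ) = e^(−1.48/0.7382) = 0.1347.
Trapped volume = 480.7 × 0.1347 = 64.75 mL.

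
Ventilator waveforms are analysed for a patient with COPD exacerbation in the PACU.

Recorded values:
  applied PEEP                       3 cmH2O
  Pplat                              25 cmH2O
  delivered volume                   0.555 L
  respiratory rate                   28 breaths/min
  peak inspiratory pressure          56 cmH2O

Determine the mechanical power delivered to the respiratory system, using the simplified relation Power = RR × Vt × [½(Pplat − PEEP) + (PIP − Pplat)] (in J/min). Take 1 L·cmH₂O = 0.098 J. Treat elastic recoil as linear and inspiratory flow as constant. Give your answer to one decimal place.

64.0

Per-breath work = Vt × [½(Pplat−PEEP) + (PIP−Pplat)] = 0.555 × [0.5×22.0 + 31.0] = 0.555 × 42.0 = 23.31 L·cmH2O.
Power = 28 × 23.31 = 652.68 L·cmH2O/min.
× 0.098 J/(L·cmH2O) → 63.963 J/min.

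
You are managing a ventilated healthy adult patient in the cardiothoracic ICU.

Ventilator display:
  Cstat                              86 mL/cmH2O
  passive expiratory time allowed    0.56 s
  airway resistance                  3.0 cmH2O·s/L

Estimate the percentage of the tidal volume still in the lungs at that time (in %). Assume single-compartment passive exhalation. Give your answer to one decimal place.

11.4

τ = R × C = 3.0 × 86 mL/cmH2O = 3.0 × 0.086 L/cmH2O = 0.258 s.
Passive exhalation: V(t)/V₀ = e^(−t/τ) = e^(−0.56/0.258) = 0.1141.
Fraction remaining = 0.1141 → 11.41%.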